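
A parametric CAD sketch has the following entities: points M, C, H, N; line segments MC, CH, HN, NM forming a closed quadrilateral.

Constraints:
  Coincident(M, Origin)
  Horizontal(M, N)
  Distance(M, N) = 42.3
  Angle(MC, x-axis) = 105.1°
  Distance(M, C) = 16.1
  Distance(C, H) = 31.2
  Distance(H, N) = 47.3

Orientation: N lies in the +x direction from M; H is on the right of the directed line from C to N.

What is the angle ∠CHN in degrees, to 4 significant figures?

74.12°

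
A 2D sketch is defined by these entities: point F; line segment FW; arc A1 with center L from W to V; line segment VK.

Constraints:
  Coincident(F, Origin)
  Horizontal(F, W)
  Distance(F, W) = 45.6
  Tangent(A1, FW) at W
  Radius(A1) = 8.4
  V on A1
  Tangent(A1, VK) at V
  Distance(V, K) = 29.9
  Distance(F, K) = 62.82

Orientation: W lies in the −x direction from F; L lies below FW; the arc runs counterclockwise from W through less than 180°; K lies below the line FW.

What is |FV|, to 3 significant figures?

54.8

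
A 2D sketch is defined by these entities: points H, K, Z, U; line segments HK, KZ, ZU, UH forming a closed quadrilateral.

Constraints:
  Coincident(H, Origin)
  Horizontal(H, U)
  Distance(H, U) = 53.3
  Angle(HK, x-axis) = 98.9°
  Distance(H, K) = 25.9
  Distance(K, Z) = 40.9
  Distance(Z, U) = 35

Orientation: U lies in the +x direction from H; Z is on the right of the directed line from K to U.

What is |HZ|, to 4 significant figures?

20.86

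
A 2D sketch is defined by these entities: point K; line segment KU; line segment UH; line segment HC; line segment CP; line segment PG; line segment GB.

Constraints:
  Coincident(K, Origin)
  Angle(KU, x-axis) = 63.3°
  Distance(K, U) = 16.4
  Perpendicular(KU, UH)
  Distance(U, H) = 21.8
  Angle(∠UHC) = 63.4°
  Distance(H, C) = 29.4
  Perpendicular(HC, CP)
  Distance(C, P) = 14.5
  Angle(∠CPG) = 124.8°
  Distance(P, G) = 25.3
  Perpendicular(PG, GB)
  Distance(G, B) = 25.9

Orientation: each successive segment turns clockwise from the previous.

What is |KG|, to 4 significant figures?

23.06

K is at the origin; KU runs at 63.3° with length 16.4, so U = (7.369, 14.65). KU ⟂ UH, so UH runs at -26.70°; with |UH| = 21.8, H = (26.84, 4.856). ∠UHC = 63.4° gives HC at -143.3° from the x-axis; with |HC| = 29.4, C = (3.272, -12.71). The perpendicularity gives CP at right angles to HC, so CP runs at 126.7°; with |CP| = 14.5, P = (-5.393, -1.088). ∠CPG = 124.8° gives PG at 71.50° from the x-axis; with |PG| = 25.3, G = (2.634, 22.90). Then |KG| = |G − K| = 23.06.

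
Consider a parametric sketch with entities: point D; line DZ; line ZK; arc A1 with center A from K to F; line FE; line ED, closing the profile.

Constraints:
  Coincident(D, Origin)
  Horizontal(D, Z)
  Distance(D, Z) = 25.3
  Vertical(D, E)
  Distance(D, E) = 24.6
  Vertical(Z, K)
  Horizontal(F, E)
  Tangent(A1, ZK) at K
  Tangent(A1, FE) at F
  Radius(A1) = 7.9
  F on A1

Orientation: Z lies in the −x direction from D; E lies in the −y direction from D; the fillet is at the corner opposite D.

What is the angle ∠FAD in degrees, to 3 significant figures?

134°

The virtual corner opposite D is at (-25.3, -24.6). Since A1 is tangent to ZK there, AK ⟂ ZK and the tangent condition forces AF to be normal to FE, with radius 7.9, so the center A sits 7.9 in from both sides at A = (-17.4, -16.7). That places the tangent points at K = (-25.3, -16.7) on ZK and F = (-17.4, -24.6) on FE. Then cos ∠FAD = AF·AD / (|AF||AD|), giving 134°.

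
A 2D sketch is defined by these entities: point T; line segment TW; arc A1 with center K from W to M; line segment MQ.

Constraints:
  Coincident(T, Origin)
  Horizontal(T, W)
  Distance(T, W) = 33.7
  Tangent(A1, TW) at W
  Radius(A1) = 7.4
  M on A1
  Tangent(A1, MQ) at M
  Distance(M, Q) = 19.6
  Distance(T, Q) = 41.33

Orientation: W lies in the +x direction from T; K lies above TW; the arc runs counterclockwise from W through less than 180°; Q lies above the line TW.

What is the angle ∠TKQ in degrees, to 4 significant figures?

93.12°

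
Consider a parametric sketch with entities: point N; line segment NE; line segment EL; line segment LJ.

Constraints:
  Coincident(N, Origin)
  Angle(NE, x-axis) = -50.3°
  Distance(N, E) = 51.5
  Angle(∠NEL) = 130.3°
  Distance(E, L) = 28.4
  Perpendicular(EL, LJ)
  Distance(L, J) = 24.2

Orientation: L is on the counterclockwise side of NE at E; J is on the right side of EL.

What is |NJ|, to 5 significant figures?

88.529

N is at the origin; NE runs at -50.3° with length 51.5, so E = 51.5·(cos -50.3°, sin -50.3°) = (32.897, -39.624). ∠NEL = 130.3°, so EL runs at -50.3° + (180° − 130.3°) = -0.60000° from the x-axis; with |EL| = 28.4, L = E + 28.4·(cos -0.60000°, sin -0.60000°) = (61.295, -39.921). The perpendicularity gives LJ at right angles to EL; with |LJ| = 24.2 on the right of EL, J = L + 24.2·(-0.010472, -0.99995) = (61.042, -64.120). Then |NJ| = |J − N| = 88.529.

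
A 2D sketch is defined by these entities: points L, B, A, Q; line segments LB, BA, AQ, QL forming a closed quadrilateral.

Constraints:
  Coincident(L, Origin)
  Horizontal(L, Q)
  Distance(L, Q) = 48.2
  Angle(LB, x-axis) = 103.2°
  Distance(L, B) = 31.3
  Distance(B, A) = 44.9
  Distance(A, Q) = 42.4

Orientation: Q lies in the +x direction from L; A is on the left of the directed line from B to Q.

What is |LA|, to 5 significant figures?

54.759

Checks: LB at 103.2° ✓; |BA| = 44.90 ✓; |AQ| = 42.40 ✓.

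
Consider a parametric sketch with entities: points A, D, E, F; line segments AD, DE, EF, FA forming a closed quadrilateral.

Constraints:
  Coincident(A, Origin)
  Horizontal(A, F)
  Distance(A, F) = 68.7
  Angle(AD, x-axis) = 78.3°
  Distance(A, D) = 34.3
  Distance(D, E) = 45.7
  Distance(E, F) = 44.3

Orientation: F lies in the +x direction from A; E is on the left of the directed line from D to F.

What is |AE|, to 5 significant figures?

66.283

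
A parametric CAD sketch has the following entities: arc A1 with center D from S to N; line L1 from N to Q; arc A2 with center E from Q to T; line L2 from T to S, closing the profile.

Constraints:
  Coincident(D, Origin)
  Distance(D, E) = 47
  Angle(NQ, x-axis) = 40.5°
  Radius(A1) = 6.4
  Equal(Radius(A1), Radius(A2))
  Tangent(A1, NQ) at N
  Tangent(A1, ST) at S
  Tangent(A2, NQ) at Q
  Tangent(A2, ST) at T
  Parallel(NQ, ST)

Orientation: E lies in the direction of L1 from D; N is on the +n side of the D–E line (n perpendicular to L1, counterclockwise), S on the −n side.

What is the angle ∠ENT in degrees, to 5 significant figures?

7.4802°

The slot axis is L1's direction at 40.5°, so u = (cos 40.5°, sin 40.5°) = (0.76041, 0.64945) and n = (−sin 40.5°, cos 40.5°) = (-0.64945, 0.76041). D is at the origin and E lies 47.0 along u from D, so E = 47.0·u = (35.739, 30.524). Tangency of A1 to both parallel lines with radius 6.4 puts N and S at D ± 6.4·n: N = (-4.1565, 4.8666), S = (4.1565, -4.8666). Equal radii place Q and T the same way about E: Q = E + 6.4·n = (31.583, 35.391), T = E − 6.4·n = (39.896, 25.657). Then cos ∠ENT = NE·NT / (|NE||NT|), giving 7.4802°.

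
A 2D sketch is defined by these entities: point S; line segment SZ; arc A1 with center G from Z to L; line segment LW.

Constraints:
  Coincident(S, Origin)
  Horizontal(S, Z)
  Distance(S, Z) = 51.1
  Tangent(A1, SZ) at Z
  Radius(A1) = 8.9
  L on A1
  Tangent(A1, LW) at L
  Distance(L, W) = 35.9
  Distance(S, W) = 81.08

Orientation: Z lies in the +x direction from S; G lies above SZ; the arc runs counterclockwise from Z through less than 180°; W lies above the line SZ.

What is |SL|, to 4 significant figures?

59.93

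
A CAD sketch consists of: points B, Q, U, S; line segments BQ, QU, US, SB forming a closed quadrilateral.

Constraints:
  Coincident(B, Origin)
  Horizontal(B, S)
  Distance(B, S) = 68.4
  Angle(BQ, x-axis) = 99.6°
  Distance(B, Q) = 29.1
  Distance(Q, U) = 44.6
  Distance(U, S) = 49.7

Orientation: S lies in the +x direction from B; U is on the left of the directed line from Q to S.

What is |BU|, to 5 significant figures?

55.164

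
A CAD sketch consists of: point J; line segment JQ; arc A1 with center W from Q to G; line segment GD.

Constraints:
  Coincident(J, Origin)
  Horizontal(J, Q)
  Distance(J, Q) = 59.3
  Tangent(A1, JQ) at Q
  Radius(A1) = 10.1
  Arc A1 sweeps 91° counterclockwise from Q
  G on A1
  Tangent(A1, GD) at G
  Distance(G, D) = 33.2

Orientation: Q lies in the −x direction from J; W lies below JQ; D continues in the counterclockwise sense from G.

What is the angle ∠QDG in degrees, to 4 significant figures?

13.35°

On A1, Q sits at bearing 90° from W; a 91° counterclockwise sweep puts G at bearing 181°, so G = W + 10.1·(cos 181°, sin 181°) = (-69.40, -10.28). A1 meets GD tangentially, so WG is at right angles to GD, so GD runs along (−sin 181°, cos 181°); with |GD| = 33.2, D = (-68.82, -43.47). Then cos ∠QDG = DQ·DG / (|DQ||DG|), giving 13.35°.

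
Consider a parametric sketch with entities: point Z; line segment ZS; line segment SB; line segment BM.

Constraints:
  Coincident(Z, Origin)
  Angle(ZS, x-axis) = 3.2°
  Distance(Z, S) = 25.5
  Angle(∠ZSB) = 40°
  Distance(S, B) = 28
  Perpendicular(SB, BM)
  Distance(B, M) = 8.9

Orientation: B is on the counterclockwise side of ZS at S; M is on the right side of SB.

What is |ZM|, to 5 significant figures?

26.670

∠ZSB = 40.0°, so SB runs at 3.2° + (180° − 40.0°) = 143.20° from the x-axis; with |SB| = 28.0, B = S + 28.0·(cos 143.20°, sin 143.20°) = (3.0398, 18.196). The perpendicularity gives BM at right angles to SB; with |BM| = 8.9 on the right of SB, M = B + 8.9·(0.59902, 0.80073) = (8.3711, 25.323). Then |ZM| = |M − Z| = 26.670.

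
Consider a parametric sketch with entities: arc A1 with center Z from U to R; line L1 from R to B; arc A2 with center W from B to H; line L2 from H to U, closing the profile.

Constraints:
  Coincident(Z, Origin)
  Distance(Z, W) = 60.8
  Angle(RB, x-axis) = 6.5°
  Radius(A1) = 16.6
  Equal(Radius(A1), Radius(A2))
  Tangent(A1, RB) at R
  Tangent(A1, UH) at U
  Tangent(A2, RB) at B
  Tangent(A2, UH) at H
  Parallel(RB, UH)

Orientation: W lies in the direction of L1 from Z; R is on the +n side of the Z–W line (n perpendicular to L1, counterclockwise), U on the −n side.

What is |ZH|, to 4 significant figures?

63.03

The slot axis is L1's direction at 6.5°, so u = (cos 6.5°, sin 6.5°) = (0.9936, 0.1132) and n = (−sin 6.5°, cos 6.5°) = (-0.1132, 0.9936). Z is at the origin and W lies 60.8 along u from Z, so W = 60.8·u = (60.41, 6.883). Tangency of A1 to both parallel lines with radius 16.6 puts R and U at Z ± 16.6·n: R = (-1.879, 16.49), U = (1.879, -16.49). Equal radii place B and H the same way about W: B = W + 16.6·n = (58.53, 23.38), H = W − 16.6·n = (62.29, -9.611). Then |ZH| = |H − Z| = 63.03.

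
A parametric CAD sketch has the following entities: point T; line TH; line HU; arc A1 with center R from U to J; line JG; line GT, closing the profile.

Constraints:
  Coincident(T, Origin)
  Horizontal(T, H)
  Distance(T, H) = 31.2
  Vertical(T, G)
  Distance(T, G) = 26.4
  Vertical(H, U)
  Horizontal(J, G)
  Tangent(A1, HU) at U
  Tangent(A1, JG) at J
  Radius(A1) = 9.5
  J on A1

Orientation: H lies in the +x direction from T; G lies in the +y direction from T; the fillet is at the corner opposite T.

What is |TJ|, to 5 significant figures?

34.174

The virtual corner opposite T is at (31.200, 26.400). A1 meets HU tangentially, so RU is at right angles to HU and the tangent condition forces RJ to be normal to JG, with radius 9.5, so the center R sits 9.5 in from both sides at R = (21.700, 16.900). That places the tangent points at U = (31.200, 16.900) on HU and J = (21.700, 26.400) on JG. Then |TJ| = |J − T| = 34.174.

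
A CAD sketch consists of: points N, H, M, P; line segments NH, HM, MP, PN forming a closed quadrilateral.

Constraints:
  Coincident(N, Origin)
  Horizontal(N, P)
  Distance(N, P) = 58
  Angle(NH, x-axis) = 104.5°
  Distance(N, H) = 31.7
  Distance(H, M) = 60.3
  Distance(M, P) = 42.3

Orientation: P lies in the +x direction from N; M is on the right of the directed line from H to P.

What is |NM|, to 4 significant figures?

30.79

Checks: |HM| = 60.30 ✓; |MP| = 42.30 ✓.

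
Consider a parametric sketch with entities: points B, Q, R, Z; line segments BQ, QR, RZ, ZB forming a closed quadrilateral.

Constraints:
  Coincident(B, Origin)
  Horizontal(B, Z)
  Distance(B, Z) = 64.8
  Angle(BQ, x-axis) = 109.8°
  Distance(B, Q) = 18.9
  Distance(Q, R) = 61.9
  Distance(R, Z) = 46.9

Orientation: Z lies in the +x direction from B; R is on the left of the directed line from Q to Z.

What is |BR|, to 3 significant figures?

66.5

Checks: |QR| = 61.90 ✓; |RZ| = 46.90 ✓.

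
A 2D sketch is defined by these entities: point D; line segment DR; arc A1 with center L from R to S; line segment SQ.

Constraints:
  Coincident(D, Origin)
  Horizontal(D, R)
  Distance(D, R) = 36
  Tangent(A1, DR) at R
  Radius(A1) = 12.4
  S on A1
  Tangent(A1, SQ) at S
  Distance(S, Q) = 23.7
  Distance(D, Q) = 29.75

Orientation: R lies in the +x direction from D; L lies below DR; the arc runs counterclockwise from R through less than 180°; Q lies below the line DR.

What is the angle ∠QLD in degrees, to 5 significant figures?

51.062°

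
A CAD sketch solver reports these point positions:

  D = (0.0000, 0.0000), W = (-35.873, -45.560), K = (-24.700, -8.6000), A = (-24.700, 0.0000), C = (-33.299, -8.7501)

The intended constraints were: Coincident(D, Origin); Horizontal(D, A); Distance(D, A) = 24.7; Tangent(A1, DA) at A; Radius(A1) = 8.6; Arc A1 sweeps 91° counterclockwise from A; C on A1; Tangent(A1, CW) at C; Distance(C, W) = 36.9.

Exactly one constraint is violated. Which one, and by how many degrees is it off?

Tangent(A1, CW) at C — off by 5.00°.

D = (0.00, 0.00) ✓; D.y = 0.00, A.y = 0.00 ✓; |DA| = 24.70 ✓; ∠(KA, AD) = 90.00° ✓; |KA| = 8.600 ✓; bearing(K→C) − bearing(K→A) = 91.00° ✓; |KC| = 8.600 ✓; ∠(KC, CW) = 95.00° ✗; |CW| = 36.90 ✓.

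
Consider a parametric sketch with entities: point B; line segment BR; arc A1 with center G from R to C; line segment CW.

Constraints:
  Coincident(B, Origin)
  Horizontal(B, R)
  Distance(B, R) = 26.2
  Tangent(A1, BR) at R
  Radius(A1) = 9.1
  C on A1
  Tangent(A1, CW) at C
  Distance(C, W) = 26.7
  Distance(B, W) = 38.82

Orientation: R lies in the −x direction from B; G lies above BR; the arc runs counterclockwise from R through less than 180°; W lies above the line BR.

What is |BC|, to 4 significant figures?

19.20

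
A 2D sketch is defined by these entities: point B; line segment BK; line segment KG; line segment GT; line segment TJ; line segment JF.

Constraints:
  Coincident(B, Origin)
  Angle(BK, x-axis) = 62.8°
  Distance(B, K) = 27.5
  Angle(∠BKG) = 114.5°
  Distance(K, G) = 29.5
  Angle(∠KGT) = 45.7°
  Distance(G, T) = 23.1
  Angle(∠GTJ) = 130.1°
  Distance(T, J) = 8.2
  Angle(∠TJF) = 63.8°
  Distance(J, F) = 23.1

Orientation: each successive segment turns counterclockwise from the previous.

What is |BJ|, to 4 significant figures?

18.92

∠KGT = 45.7° gives GT at -97.40° from the x-axis; with |GT| = 23.1, T = (-8.688, 24.70). ∠GTJ = 130.1° gives TJ at -47.50° from the x-axis; with |TJ| = 8.2, J = (-3.149, 18.66). Then |BJ| = |J − B| = 18.92.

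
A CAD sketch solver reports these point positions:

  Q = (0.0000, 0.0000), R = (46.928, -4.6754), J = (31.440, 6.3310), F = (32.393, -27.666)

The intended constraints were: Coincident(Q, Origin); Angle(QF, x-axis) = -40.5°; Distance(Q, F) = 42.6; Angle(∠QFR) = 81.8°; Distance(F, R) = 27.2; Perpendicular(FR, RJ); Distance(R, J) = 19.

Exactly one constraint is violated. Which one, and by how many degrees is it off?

Perpendicular(FR, RJ) — off by 3.10°.

Q = (0.00, 0.00) ✓; QF at -40.50° ✓; |QF| = 42.60 ✓; ∠QFR = 81.80° ✓; |FR| = 27.20 ✓; ∠(FR, RJ) = 86.90° ✗; |RJ| = 19.00 ✓.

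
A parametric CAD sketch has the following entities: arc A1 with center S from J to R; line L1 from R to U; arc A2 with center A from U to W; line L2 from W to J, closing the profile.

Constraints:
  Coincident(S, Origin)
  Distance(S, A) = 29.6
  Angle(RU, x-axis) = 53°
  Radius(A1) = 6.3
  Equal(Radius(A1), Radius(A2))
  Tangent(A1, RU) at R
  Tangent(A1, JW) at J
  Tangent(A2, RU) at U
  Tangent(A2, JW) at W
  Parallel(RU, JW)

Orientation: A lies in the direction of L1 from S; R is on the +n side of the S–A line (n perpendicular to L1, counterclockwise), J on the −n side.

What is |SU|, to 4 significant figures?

30.26

The slot axis is L1's direction at 53.0°, so u = (cos 53.0°, sin 53.0°) = (0.6018, 0.7986) and n = (−sin 53.0°, cos 53.0°) = (-0.7986, 0.6018). S is at the origin and A lies 29.6 along u from S, so A = 29.6·u = (17.81, 23.64). Tangency of A1 to both parallel lines with radius 6.3 puts R and J at S ± 6.3·n: R = (-5.031, 3.791), J = (5.031, -3.791). Equal radii place U and W the same way about A: U = A + 6.3·n = (12.78, 27.43), W = A − 6.3·n = (22.85, 19.85). Then |SU| = |U − S| = 30.26.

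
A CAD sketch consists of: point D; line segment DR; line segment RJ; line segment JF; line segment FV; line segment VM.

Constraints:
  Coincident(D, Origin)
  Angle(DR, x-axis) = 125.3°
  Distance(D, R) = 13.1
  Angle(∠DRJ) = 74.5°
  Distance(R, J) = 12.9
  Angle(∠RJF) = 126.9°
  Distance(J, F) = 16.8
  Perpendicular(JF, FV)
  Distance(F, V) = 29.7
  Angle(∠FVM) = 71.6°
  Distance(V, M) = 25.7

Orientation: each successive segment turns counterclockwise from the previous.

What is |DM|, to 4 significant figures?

13.68

D is at the origin; DR runs at 125.3° with length 13.1, so R = (-7.570, 10.69). ∠DRJ = 74.5° gives RJ at -129.2° from the x-axis; with |RJ| = 12.9, J = (-15.72, 0.6946). ∠RJF = 126.9° gives JF at -76.10° from the x-axis; with |JF| = 16.8, F = (-11.69, -15.61). JF ⟂ FV, so FV runs at 13.90°; with |FV| = 29.7, V = (17.14, -8.479). ∠FVM = 71.6° gives VM at 122.3° from the x-axis; with |VM| = 25.7, M = (3.410, 13.24). Then |DM| = |M − D| = 13.68.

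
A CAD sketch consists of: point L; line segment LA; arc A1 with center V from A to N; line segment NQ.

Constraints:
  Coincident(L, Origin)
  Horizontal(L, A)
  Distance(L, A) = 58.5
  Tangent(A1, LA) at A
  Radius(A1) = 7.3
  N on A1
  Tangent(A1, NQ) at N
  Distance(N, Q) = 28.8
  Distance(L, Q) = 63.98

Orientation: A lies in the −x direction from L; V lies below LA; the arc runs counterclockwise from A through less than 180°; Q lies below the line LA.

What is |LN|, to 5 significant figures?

65.915

Checks: |VN| = 7.300 ✓; ∠(VN, NQ) = 90.00° ✓; |NQ| = 28.80 ✓; |LQ| = 63.98 ✓.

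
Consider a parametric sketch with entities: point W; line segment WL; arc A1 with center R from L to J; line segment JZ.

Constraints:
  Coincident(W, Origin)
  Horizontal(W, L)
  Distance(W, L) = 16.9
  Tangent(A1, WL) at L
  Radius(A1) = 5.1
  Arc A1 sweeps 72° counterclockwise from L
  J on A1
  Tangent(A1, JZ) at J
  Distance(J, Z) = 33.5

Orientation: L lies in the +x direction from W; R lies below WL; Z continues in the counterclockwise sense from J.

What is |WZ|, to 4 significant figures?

35.43

W is at the origin; WL is horizontal with |WL| = 16.9 and L on the +x side, so L = (16.90, 0.000). A1 meets WL tangentially, so RL is at right angles to WL, so R = L + (0, -5.1) = (16.90, -5.100). On A1, L sits at bearing 90° from R; a 72° counterclockwise sweep puts J at bearing 162°, so J = R + 5.1·(cos 162°, sin 162°) = (12.05, -3.524). The tangent condition forces RJ to be normal to JZ, so JZ runs along (−sin 162°, cos 162°); with |JZ| = 33.5, Z = (1.698, -35.38). Then |WZ| = |Z − W| = 35.43.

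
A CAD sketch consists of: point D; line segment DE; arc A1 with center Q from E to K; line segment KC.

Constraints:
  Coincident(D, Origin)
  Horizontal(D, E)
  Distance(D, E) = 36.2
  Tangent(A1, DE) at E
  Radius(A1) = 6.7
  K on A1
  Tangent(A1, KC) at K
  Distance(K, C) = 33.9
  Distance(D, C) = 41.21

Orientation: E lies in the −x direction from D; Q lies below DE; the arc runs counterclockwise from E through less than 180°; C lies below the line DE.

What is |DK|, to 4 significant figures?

42.71

D is at the origin; D and E share the same y with |DE| = 36.2 and E on the −x side, so E = (-36.20, 0.000). Since A1 is tangent to DE there, QE ⟂ DE, so Q = E + (0, -6.7) = (-36.20, -6.700). Since QK ⟂ KC (tangency), |QC| = √(6.7² + 33.9²) = 34.56 regardless of where K sits on A1. So C lies on both circle(D, 41.21) and circle(Q, 34.56); the below-DE intersection is C = (-18.91, -36.62). K is the foot of the tangent from C: K = (-41.24, -11.11).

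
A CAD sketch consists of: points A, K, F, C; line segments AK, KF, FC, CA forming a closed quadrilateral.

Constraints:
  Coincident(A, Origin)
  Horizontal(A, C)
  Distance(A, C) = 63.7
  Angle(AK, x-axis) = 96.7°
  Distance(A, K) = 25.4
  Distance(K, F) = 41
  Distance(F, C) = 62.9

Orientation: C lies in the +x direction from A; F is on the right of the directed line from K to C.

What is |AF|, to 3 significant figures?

15.6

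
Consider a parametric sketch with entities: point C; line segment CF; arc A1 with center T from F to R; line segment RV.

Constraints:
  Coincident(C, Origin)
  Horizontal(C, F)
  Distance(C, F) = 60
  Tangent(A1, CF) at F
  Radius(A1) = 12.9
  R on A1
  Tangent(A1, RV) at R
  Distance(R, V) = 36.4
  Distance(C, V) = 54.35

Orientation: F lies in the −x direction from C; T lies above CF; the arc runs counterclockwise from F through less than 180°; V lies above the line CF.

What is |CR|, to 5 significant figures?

48.698

Checks: |TF| = 12.90 ✓; |TR| = 12.90 ✓; ∠(TR, RV) = 90.00° ✓; |RV| = 36.40 ✓; |CV| = 54.35 ✓.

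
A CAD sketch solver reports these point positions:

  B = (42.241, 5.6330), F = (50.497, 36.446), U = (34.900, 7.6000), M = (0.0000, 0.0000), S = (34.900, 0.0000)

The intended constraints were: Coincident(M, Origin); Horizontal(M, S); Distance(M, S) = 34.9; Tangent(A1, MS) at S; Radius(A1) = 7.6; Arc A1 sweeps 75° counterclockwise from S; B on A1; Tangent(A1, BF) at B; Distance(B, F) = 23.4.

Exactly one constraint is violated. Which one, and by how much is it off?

Distance(B, F) = 23.4 — off by 8.50.

M = (0.00, 0.00) ✓; M.y = 0.00, S.y = 0.00 ✓; |MS| = 34.90 ✓; ∠(US, SM) = 90.00° ✓; |US| = 7.600 ✓; bearing(U→B) − bearing(U→S) = 75.00° ✓; |UB| = 7.600 ✓; ∠(UB, BF) = 90.00° ✓; |BF| = 31.90 ✗.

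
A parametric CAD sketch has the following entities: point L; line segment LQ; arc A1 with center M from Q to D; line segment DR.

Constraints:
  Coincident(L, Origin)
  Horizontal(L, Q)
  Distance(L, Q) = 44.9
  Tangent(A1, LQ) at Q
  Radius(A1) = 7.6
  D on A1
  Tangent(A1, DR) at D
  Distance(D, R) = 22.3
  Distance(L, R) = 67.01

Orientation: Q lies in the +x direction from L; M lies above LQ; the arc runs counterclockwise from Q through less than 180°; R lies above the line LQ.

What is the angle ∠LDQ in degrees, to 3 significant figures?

25.1°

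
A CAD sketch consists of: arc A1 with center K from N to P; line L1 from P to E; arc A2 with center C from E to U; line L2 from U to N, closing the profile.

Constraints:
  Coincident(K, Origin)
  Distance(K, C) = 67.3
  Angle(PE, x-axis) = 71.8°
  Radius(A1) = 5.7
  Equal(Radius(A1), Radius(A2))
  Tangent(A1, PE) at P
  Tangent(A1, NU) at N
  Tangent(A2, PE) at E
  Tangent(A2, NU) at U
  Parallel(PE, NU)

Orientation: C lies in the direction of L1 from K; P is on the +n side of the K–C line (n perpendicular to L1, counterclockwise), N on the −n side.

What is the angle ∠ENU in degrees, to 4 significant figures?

9.614°

Tangency of A1 to both parallel lines with radius 5.7 puts P and N at K ± 5.7·n: P = (-5.415, 1.780), N = (5.415, -1.780). Equal radii place E and U the same way about C: E = C + 5.7·n = (15.61, 65.71), U = C − 5.7·n = (26.43, 62.15). Then cos ∠ENU = NE·NU / (|NE||NU|), giving 9.614°.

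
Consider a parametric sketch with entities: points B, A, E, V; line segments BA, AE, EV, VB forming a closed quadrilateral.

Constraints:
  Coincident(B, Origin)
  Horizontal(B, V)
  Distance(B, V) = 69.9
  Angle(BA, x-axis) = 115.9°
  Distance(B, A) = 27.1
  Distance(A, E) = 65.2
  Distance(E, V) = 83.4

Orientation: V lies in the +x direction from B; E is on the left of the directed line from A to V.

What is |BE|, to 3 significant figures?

79.9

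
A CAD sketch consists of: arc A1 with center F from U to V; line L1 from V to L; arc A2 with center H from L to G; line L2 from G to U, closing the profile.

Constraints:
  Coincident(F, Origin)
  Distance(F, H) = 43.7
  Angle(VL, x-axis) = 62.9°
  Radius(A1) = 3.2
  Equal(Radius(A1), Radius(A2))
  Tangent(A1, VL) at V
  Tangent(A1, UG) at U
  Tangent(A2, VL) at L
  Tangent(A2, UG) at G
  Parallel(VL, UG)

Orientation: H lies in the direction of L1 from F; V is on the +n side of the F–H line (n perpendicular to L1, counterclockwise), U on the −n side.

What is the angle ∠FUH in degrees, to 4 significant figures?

85.81°

The slot axis is L1's direction at 62.9°, so u = (cos 62.9°, sin 62.9°) = (0.4555, 0.8902) and n = (−sin 62.9°, cos 62.9°) = (-0.8902, 0.4555). F is at the origin and H lies 43.7 along u from F, so H = 43.7·u = (19.91, 38.90). Tangency of A1 to both parallel lines with radius 3.2 puts V and U at F ± 3.2·n: V = (-2.849, 1.458), U = (2.849, -1.458). Then cos ∠FUH = UF·UH / (|UF||UH|), giving 85.81°.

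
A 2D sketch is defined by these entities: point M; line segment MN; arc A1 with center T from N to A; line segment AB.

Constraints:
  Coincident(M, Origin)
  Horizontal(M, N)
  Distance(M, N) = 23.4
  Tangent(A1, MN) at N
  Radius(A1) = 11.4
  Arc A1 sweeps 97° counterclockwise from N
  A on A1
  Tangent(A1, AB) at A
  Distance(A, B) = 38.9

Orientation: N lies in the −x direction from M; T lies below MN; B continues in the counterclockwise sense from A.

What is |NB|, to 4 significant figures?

51.82

M is at the origin; MN is horizontal with |MN| = 23.4 and N on the −x side, so N = (-23.40, 0.000). The tangent condition forces TN to be normal to MN, so T = N + (0, -11.4) = (-23.40, -11.40). On A1, N sits at bearing 90° from T; a 97° counterclockwise sweep puts A at bearing 187°, so A = T + 11.4·(cos 187°, sin 187°) = (-34.72, -12.79). Since A1 is tangent to AB there, TA ⟂ AB, so AB runs along (−sin 187°, cos 187°); with |AB| = 38.9, B = (-29.97, -51.40). Then |NB| = |B − N| = 51.82.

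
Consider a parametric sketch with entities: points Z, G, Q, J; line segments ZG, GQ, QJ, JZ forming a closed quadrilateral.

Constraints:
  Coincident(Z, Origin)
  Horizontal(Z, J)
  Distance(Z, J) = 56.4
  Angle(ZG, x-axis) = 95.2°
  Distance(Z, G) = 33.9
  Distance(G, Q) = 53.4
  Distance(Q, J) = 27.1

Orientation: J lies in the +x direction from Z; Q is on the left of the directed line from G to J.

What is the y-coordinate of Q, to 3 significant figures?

26.3

Z is at the origin; ZJ is horizontal with |ZJ| = 56.4 and J in +x, so J = (56.4, 0). ZG runs at 95.2° with |ZG| = 33.9, so G = (-3.07, 33.8). Q is determined by |GQ| = 53.4 and |QJ| = 27.1 together: it lies at the intersection of circle(G, 53.4) and circle(J, 27.1). With |GJ| = 68.4, the foot of the radical line on GJ is 49.7 from G and the perpendicular offset is √(53.4² − 49.7²) = 19.6. Taking the left-of-GJ solution: Q = (49.8, 26.3).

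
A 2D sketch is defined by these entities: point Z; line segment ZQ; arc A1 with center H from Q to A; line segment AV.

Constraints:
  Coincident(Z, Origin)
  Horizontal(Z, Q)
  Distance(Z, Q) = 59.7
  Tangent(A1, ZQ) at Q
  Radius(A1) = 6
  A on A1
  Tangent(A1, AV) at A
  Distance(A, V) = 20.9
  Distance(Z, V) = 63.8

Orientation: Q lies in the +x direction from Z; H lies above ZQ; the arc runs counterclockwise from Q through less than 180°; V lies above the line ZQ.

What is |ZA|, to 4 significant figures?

65.79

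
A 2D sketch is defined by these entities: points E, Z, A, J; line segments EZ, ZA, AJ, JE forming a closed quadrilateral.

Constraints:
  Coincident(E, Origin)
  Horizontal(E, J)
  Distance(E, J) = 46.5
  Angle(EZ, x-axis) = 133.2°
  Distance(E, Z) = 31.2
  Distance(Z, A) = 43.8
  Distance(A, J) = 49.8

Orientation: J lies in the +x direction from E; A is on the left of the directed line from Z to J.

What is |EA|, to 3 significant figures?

45.0

E is at the origin; EJ is horizontal with |EJ| = 46.5 and J in +x, so J = (46.5, 0). EZ runs at 133.2° with |EZ| = 31.2, so Z = (-21.4, 22.7). A is determined by |ZA| = 43.8 and |AJ| = 49.8 together: it lies at the intersection of circle(Z, 43.8) and circle(J, 49.8). With |ZJ| = 71.6, the foot of the radical line on ZJ is 31.9 from Z and the perpendicular offset is √(43.8² − 31.9²) = 30.1. Taking the left-of-ZJ solution: A = (18.4, 41.1).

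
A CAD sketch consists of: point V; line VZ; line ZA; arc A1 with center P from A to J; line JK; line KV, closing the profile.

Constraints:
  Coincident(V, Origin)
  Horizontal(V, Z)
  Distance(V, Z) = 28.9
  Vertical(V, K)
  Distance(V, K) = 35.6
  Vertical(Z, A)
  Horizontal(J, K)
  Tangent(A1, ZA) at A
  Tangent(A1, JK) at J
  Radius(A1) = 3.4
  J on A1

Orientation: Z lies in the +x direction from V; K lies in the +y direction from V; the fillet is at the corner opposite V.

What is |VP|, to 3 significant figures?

41.1

V and K share the same x with |VK| = 35.6 and K on the +y side, so K = (0.00, 35.6). The virtual corner opposite V is at (28.9, 35.6). Since A1 is tangent to ZA there, PA ⟂ ZA and A1 meets JK tangentially, so PJ is at right angles to JK, with radius 3.4, so the center P sits 3.4 in from both sides at P = (25.5, 32.2). Then |VP| = |P − V| = 41.1.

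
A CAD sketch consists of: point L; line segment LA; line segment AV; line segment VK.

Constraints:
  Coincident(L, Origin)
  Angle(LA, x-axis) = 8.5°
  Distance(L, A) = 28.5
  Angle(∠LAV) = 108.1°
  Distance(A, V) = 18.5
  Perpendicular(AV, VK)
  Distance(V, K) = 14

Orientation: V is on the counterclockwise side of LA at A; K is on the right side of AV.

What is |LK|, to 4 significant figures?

49.36

L is at the origin; LA runs at 8.5° with length 28.5, so A = 28.5·(cos 8.5°, sin 8.5°) = (28.19, 4.213). ∠LAV = 108.1°, so AV runs at 8.5° + (180° − 108.1°) = 80.40° from the x-axis; with |AV| = 18.5, V = A + 18.5·(cos 80.40°, sin 80.40°) = (31.27, 22.45). AV is perpendicular to VK; with |VK| = 14.0 on the right of AV, K = V + 14.0·(0.9860, -0.1668) = (45.08, 20.12). Then |LK| = |K − L| = 49.36.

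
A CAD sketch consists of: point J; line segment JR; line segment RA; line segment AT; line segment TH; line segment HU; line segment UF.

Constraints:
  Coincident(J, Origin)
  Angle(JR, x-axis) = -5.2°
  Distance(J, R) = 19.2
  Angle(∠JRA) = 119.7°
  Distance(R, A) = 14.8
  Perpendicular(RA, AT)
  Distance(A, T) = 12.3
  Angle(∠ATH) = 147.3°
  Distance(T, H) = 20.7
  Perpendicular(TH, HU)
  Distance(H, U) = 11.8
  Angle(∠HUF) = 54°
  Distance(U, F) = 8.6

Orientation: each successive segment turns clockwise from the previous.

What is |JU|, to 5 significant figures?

7.3949

J is at the origin; JR runs at -5.2° with length 19.2, so R = (19.121, -1.7401). ∠JRA = 119.7° gives RA at -65.500° from the x-axis; with |RA| = 14.8, A = (25.258, -15.208). RA is perpendicular to AT, so AT runs at -155.50°; with |AT| = 12.3, T = (14.066, -20.308). ∠ATH = 147.3° gives TH at 171.80° from the x-axis; with |TH| = 20.7, H = (-6.4225, -17.356). The perpendicularity gives HU at right angles to TH, so HU runs at 81.800°; with |HU| = 11.8, U = (-4.7394, -5.6765). Then |JU| = |U − J| = 7.3949.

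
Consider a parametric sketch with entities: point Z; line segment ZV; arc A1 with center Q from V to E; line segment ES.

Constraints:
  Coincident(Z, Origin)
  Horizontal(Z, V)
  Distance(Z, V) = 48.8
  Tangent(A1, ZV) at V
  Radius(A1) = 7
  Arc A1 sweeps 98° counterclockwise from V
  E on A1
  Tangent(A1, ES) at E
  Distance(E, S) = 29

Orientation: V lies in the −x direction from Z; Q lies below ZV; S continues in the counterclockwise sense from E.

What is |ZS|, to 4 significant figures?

63.39

Z is at the origin; ZV is horizontal with |ZV| = 48.8 and V on the −x side, so V = (-48.80, 0.000). Tangency of A1 to ZV means the radius QV is perpendicular to ZV, so Q = V + (0, -7) = (-48.80, -7.000). On A1, V sits at bearing 90° from Q; a 98° counterclockwise sweep puts E at bearing 188°, so E = Q + 7.0·(cos 188°, sin 188°) = (-55.73, -7.974). A1 meets ES tangentially, so QE is at right angles to ES, so ES runs along (−sin 188°, cos 188°); with |ES| = 29.0, S = (-51.70, -36.69). Then |ZS| = |S − Z| = 63.39.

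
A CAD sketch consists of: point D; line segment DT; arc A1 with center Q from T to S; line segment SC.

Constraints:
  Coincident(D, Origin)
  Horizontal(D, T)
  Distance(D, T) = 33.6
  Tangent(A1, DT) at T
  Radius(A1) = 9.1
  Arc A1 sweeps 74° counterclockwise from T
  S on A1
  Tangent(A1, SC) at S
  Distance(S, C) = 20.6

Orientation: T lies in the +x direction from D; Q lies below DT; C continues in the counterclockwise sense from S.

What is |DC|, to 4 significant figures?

32.62

On A1, T sits at bearing 90° from Q; a 74° counterclockwise sweep puts S at bearing 164°, so S = Q + 9.1·(cos 164°, sin 164°) = (24.85, -6.592). A1 meets SC tangentially, so QS is at right angles to SC, so SC runs along (−sin 164°, cos 164°); with |SC| = 20.6, C = (19.17, -26.39). Then |DC| = |C − D| = 32.62.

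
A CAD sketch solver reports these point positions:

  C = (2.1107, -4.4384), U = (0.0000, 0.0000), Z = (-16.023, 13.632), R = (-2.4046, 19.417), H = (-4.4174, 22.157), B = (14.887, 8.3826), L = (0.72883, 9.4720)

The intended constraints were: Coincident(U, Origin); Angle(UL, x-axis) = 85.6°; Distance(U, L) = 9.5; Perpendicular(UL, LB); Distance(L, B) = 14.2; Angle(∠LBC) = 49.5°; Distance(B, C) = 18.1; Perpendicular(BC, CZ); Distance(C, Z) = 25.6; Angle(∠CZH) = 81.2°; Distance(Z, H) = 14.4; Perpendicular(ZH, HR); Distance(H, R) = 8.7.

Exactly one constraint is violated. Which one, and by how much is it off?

Distance(H, R) = 8.7 — off by 5.30.

U = (0.00, 0.00) ✓; UL at 85.60° ✓; |UL| = 9.500 ✓; ∠(UL, LB) = 90.00° ✓; |LB| = 14.20 ✓; ∠LBC = 49.50° ✓; |BC| = 18.10 ✓; ∠(BC, CZ) = 90.00° ✓; |CZ| = 25.60 ✓; ∠CZH = 81.20° ✓; |ZH| = 14.40 ✓; ∠(ZH, HR) = 90.00° ✓; |HR| = 3.400 ✗.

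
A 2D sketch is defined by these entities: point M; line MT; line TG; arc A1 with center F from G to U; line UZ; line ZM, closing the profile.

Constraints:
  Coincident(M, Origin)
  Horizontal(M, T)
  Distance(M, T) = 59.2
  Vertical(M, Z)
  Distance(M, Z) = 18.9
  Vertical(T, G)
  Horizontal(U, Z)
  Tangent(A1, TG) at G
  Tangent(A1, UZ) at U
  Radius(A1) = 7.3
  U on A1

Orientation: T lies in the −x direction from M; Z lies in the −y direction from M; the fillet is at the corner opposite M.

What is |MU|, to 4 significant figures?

55.23

M is at the origin; M and T share the same y with |MT| = 59.2 and T on the −x side, so T = (-59.20, 0.000). MZ is vertical with |MZ| = 18.9 and Z on the −y side, so Z = (0.000, -18.90). The virtual corner opposite M is at (-59.20, -18.90). The tangent condition forces FG to be normal to TG and tangency of A1 to UZ means the radius FU is perpendicular to UZ, with radius 7.3, so the center F sits 7.3 in from both sides at F = (-51.90, -11.60). That places the tangent points at G = (-59.20, -11.60) on TG and U = (-51.90, -18.90) on UZ. Then |MU| = |U − M| = 55.23.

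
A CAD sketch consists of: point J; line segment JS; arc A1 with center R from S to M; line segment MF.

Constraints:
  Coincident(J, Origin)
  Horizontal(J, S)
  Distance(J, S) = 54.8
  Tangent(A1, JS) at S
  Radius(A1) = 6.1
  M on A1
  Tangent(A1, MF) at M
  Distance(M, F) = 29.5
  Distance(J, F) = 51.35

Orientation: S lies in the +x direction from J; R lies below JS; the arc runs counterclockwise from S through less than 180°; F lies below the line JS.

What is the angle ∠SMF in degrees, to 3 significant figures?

144°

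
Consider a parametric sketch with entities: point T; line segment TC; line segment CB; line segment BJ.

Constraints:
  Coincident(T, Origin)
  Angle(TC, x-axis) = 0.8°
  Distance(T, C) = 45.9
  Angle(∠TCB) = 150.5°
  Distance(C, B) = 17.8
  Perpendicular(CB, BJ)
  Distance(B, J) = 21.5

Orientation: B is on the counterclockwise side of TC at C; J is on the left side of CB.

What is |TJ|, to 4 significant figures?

57.76

T is at the origin; TC runs at 0.8° with length 45.9, so C = 45.9·(cos 0.8°, sin 0.8°) = (45.90, 0.6409). ∠TCB = 150.5°, so CB runs at 0.8° + (180° − 150.5°) = 30.30° from the x-axis; with |CB| = 17.8, B = C + 17.8·(cos 30.30°, sin 30.30°) = (61.26, 9.621). The perpendicularity gives BJ at right angles to CB; with |BJ| = 21.5 on the left of CB, J = B + 21.5·(-0.5045, 0.8634) = (50.42, 28.18). Then |TJ| = |J − T| = 57.76.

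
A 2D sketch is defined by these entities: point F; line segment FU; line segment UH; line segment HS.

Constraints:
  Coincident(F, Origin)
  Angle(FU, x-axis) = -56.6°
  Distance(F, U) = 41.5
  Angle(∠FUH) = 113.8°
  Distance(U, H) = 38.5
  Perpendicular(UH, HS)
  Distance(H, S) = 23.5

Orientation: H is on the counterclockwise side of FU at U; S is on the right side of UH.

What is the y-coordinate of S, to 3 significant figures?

-51.4

F is at the origin; FU runs at -56.6° with length 41.5, so U = 41.5·(cos -56.6°, sin -56.6°) = (22.8, -34.6). ∠FUH = 113.8°, so UH runs at -56.6° + (180° − 113.8°) = 9.60° from the x-axis; with |UH| = 38.5, H = U + 38.5·(cos 9.60°, sin 9.60°) = (60.8, -28.2). The perpendicularity gives HS at right angles to UH; with |HS| = 23.5 on the right of UH, S = H + 23.5·(0.167, -0.986) = (64.7, -51.4). So S.y = -51.4.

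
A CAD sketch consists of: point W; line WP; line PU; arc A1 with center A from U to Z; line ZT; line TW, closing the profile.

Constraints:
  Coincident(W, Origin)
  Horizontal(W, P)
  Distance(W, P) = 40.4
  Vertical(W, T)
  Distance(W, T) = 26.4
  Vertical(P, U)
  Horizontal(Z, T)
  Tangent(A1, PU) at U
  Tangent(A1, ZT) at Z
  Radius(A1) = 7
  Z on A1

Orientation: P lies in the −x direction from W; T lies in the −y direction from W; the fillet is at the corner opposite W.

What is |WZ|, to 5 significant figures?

42.574

W is at the origin; W and P share the same y with |WP| = 40.4 and P on the −x side, so P = (-40.400, 0.0000). WT is vertical with |WT| = 26.4 and T on the −y side, so T = (0.0000, -26.400). The virtual corner opposite W is at (-40.400, -26.400). Since A1 is tangent to PU there, AU ⟂ PU and since A1 is tangent to ZT there, AZ ⟂ ZT, with radius 7.0, so the center A sits 7.0 in from both sides at A = (-33.400, -19.400). That places the tangent points at U = (-40.400, -19.400) on PU and Z = (-33.400, -26.400) on ZT. Then |WZ| = |Z − W| = 42.574.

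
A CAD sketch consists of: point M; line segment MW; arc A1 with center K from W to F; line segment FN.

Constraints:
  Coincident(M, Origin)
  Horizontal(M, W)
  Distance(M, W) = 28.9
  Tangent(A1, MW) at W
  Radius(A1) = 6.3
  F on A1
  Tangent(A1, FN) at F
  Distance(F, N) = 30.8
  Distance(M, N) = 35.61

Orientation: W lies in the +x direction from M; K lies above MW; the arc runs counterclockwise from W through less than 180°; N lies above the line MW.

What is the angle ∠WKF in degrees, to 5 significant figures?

132.52°

M is at the origin; M and W share the same y with |MW| = 28.9 and W on the +x side, so W = (28.900, 0.0000). Tangency of A1 to MW means the radius KW is perpendicular to MW, so K = W + (0, 6.3) = (28.900, 6.3000). Since KF ⟂ FN (tangency), |KN| = √(6.3² + 30.8²) = 31.438 regardless of where F sits on A1. So N lies on both circle(M, 35.61) and circle(K, 31.438); the above-MW intersection is N = (12.726, 33.258). F is the foot of the tangent from N: F = (33.543, 10.558).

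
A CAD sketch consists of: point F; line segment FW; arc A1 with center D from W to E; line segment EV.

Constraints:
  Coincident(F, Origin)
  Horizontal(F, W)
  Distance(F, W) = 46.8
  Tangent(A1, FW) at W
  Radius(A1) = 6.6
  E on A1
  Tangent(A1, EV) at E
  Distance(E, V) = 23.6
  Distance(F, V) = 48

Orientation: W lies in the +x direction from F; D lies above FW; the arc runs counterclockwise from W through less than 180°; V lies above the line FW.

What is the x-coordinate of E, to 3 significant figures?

52.1

F is at the origin; F and W share the same y with |FW| = 46.8 and W on the +x side, so W = (46.8, 0.00). Since A1 is tangent to FW there, DW ⟂ FW, so D = W + (0, 6.6) = (46.8, 6.60). Since DE ⟂ EV (tangency), |DV| = √(6.6² + 23.6²) = 24.5 regardless of where E sits on A1. So V lies on both circle(F, 48.0) and circle(D, 24.5); the above-FW intersection is V = (37.9, 29.4). E is the foot of the tangent from V: E = (52.1, 10.6).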